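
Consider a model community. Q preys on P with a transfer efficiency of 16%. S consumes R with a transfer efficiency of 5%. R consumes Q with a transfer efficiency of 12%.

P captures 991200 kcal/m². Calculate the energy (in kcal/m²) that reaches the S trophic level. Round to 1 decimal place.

Q: 991200 × 0.16 = 158592 kcal/m²
R: 158592 × 0.12 = 19031.04 kcal/m²
S: 19031.04 × 0.05 = 951.552 kcal/m²

951.6 kcal/m²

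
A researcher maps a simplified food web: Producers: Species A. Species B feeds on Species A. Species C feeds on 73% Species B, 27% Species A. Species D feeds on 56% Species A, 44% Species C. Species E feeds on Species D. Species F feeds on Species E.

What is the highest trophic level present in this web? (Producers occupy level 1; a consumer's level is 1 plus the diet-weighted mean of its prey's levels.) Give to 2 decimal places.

Species B: 1 + 1 = 2
Species C: 1 + (0.73×2 + 0.27×1) = 2.73
Species D: 1 + (0.56×1 + 0.44×2.73) = 2.7612
Species E: 1 + 2.7612 = 3.7612
Species F: 1 + 3.7612 = 4.7612

4.76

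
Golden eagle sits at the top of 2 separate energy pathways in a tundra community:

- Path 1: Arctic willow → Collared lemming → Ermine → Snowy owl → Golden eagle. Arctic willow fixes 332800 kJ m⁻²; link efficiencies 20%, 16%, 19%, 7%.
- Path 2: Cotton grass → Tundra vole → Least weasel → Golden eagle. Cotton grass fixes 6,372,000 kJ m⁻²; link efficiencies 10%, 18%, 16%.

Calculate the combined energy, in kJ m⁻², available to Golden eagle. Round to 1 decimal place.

Path 1: 332800 × 0.2 × 0.16 × 0.19 × 0.07 = 141.63968 kJ m⁻²
Path 2: 6372000 × 0.1 × 0.18 × 0.16 = 18351.36 kJ m⁻²
Total at Golden eagle: 141.63968 + 18351.36 = 18492.99968 kJ m⁻²

18493.0 kJ m⁻²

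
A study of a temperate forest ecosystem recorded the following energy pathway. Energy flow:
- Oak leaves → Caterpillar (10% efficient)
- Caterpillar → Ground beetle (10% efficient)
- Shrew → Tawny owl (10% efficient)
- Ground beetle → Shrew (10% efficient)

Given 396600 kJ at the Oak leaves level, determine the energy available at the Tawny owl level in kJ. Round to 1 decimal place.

Caterpillar: 396600 × 0.1 = 39660 kJ
Ground beetle: 39660 × 0.1 = 3966 kJ
Shrew: 3966 × 0.1 = 396.6 kJ
Tawny owl: 396.6 × 0.1 = 39.66 kJ

39.7 kJ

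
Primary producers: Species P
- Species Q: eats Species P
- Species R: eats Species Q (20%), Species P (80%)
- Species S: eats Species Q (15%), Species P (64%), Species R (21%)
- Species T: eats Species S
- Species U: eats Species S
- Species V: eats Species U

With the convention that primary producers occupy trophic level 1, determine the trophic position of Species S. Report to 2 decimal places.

Species Q: 1 + 1 = 2
Species R: 1 + (0.2×2 + 0.8×1) = 2.2
Species S: 1 + (0.15×2 + 0.64×1 + 0.21×2.2) = 2.402
Species T: 1 + 2.402 = 3.402
Species U: 1 + 2.402 = 3.402
Species V: 1 + 3.402 = 4.402

2.40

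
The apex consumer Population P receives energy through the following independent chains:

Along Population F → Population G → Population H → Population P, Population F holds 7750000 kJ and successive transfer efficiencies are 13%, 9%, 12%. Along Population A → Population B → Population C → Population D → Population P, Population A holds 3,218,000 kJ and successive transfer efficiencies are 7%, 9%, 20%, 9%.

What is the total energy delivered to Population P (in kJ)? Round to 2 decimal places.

11245.92 kJ

Via Population F: 7750000 × 0.13 × 0.09 × 0.12 = 10881 kJ
Via Population A: 3218000 × 0.07 × 0.09 × 0.2 × 0.09 = 364.9212 kJ
Total at Population P: 10881 + 364.9212 = 11245.9212 kJ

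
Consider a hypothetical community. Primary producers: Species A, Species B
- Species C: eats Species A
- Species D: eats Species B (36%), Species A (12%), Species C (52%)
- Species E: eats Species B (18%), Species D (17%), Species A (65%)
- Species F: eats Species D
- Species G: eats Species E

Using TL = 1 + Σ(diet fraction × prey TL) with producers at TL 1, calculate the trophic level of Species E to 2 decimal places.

2.26

Species C: 1 + 1 = 2
Species D: 1 + (0.36×1 + 0.12×1 + 0.52×2) = 2.52
Species E: 1 + (0.18×1 + 0.17×2.52 + 0.65×1) = 2.2584
Species F: 1 + 2.52 = 3.52
Species G: 1 + 2.2584 = 3.2584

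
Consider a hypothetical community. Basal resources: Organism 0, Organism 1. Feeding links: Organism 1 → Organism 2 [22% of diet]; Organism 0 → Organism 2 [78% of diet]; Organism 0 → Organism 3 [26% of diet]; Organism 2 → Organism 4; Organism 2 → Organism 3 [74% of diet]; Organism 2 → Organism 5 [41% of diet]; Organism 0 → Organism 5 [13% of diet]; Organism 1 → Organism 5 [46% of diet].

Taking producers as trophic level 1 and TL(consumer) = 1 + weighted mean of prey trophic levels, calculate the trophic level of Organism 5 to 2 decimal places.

2.41

Organism 2: 1 + (0.78×1 + 0.22×1) = 2
Organism 3: 1 + (0.74×2 + 0.26×1) = 2.74
Organism 4: 1 + 2 = 3
Organism 5: 1 + (0.46×1 + 0.41×2 + 0.13×1) = 2.41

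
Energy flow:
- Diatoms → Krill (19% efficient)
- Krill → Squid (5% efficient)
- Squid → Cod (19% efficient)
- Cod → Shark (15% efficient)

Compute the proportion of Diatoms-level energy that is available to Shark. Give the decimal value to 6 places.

Product of link efficiencies: 0.19 × 0.05 × 0.19 × 0.15 = 0.00027075

0.000271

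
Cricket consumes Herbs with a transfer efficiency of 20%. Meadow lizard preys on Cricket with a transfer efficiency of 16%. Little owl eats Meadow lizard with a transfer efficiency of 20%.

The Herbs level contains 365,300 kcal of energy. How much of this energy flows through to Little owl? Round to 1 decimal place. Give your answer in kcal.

Cricket: 365300 × 0.2 = 73060 kcal
Meadow lizard: 73060 × 0.16 = 11689.6 kcal
Little owl: 11689.6 × 0.2 = 2337.92 kcal

2337.9 kcal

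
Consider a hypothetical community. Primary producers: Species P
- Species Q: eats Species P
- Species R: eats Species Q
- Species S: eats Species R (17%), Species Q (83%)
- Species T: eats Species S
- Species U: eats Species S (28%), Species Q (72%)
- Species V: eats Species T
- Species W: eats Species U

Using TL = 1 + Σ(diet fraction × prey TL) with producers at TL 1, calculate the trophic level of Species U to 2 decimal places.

3.33

Species Q: 1 + 1 = 2
Species R: 1 + 2 = 3
Species S: 1 + (0.17×3 + 0.83×2) = 3.17
Species T: 1 + 3.17 = 4.17
Species U: 1 + (0.28×3.17 + 0.72×2) = 3.3276
Species V: 1 + 4.17 = 5.17
Species W: 1 + 3.3276 = 4.3276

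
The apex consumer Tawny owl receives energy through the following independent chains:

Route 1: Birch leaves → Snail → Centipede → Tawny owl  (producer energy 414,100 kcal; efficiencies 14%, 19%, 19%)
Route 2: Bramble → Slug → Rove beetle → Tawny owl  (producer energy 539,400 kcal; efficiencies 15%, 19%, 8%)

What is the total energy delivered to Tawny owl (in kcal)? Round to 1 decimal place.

Route 1: 414100 × 0.14 × 0.19 × 0.19 = 2092.8614 kcal
Route 2: 539400 × 0.15 × 0.19 × 0.08 = 1229.832 kcal
Total at Tawny owl: 2092.8614 + 1229.832 = 3322.6934 kcal

3322.7 kcal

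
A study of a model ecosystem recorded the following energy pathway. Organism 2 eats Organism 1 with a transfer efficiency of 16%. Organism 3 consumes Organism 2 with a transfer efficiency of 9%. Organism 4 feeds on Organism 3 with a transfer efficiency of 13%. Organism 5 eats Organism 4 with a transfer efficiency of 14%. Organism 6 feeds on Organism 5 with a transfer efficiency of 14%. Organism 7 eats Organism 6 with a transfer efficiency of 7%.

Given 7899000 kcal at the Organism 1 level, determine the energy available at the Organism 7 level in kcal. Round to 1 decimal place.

20.3 kcal

Organism 2: 7899000 × 0.16 = 1263840 kcal
Organism 3: 1263840 × 0.09 = 113745.6 kcal
Organism 4: 113745.6 × 0.13 = 14786.928 kcal
Organism 5: 14786.928 × 0.14 = 2070.16992 kcal
Organism 6: 2070.16992 × 0.14 = 289.8237888 kcal
Organism 7: 289.8237888 × 0.07 = 20.287665216 kcal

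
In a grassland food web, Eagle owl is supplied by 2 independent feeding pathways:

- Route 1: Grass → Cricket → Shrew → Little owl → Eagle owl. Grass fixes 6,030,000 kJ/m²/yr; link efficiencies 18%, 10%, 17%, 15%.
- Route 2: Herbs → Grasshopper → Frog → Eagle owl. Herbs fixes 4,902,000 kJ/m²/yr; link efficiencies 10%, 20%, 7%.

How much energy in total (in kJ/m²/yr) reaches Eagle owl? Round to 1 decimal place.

9630.6 kJ/m²/yr

Route 1: 6030000 × 0.18 × 0.1 × 0.17 × 0.15 = 2767.77 kJ/m²/yr
Route 2: 4902000 × 0.1 × 0.2 × 0.07 = 6862.8 kJ/m²/yr
Total at Eagle owl: 2767.77 + 6862.8 = 9630.57 kJ/m²/yr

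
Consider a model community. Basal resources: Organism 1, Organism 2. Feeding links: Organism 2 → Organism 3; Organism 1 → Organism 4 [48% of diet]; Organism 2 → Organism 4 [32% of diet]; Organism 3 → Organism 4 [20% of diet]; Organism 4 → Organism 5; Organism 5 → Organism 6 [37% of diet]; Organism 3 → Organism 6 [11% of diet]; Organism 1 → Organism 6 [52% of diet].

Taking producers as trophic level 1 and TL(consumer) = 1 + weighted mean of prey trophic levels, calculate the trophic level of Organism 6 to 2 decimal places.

2.92

Organism 3: 1 + 1 = 2
Organism 4: 1 + (0.48×1 + 0.32×1 + 0.2×2) = 2.2
Organism 5: 1 + 2.2 = 3.2
Organism 6: 1 + (0.37×3.2 + 0.11×2 + 0.52×1) = 2.924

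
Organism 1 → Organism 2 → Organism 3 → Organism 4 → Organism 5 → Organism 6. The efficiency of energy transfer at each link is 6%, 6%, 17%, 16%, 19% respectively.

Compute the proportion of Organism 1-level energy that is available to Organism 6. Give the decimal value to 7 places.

Product of link efficiencies: 0.06 × 0.06 × 0.17 × 0.16 × 0.19 = 0.0000186048

0.0000186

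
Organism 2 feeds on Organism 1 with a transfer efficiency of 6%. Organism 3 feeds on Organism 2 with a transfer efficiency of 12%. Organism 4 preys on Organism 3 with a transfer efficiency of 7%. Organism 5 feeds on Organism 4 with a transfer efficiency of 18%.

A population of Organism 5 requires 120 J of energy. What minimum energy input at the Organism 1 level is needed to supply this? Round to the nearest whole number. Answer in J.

Cumulative transfer efficiency: 0.06 × 0.12 × 0.07 × 0.18 = 0.00009072
Organism 1 energy = 120 / 0.00009072 = 1322751 J

1322751 J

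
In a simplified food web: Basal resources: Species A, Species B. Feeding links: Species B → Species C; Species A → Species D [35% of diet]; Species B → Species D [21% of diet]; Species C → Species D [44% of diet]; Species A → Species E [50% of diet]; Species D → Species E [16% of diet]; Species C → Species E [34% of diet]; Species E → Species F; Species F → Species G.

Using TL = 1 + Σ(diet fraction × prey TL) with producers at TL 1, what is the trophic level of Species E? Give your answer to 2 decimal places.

2.57

Species C: 1 + 1 = 2
Species D: 1 + (0.35×1 + 0.21×1 + 0.44×2) = 2.44
Species E: 1 + (0.5×1 + 0.16×2.44 + 0.34×2) = 2.5704
Species F: 1 + 2.5704 = 3.5704
Species G: 1 + 3.5704 = 4.5704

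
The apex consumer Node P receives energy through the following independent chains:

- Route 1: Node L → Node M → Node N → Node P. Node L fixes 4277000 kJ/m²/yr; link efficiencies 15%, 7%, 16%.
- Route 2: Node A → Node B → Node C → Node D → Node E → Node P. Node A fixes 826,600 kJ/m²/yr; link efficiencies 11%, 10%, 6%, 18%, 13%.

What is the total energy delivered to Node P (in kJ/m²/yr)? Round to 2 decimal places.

Route 1: 4277000 × 0.15 × 0.07 × 0.16 = 7185.36 kJ/m²/yr
Route 2: 826600 × 0.11 × 0.1 × 0.06 × 0.18 × 0.13 = 12.7660104 kJ/m²/yr
Total at Node P: 7185.36 + 12.7660104 = 7198.1260104 kJ/m²/yr

7198.13 kJ/m²/yr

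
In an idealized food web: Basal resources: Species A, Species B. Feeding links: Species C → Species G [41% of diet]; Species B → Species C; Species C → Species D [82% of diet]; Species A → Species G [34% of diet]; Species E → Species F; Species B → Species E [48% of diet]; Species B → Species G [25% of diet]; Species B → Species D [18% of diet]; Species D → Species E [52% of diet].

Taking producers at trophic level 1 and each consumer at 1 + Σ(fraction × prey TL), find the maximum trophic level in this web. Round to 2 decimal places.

3.95

Species C: 1 + 1 = 2
Species D: 1 + (0.82×2 + 0.18×1) = 2.82
Species E: 1 + (0.52×2.82 + 0.48×1) = 2.9464
Species F: 1 + 2.9464 = 3.9464
Species G: 1 + (0.41×2 + 0.25×1 + 0.34×1) = 2.41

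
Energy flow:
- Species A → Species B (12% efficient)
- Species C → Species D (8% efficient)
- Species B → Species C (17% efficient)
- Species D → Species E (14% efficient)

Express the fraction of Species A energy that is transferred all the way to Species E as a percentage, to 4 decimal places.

Product of link efficiencies: 0.12 × 0.17 × 0.08 × 0.14 = 0.00022848
As a percentage: 0.00022848 × 100 = 0.0228%

0.0228%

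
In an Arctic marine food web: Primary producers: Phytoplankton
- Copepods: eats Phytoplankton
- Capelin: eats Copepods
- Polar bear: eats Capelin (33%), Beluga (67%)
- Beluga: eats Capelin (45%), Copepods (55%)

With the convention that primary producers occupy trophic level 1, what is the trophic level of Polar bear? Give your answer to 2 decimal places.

4.30

Copepods: 1 + 1 = 2
Capelin: 1 + 2 = 3
Beluga: 1 + (0.45×3 + 0.55×2) = 3.45
Polar bear: 1 + (0.33×3 + 0.67×3.45) = 4.3015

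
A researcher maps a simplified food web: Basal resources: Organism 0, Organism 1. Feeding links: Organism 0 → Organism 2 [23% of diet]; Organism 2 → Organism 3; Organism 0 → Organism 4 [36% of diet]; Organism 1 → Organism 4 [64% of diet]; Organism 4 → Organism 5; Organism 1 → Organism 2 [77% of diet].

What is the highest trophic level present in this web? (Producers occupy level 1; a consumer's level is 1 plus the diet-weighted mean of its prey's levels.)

Organism 2: 1 + (0.23×1 + 0.77×1) = 2
Organism 3: 1 + 2 = 3
Organism 4: 1 + (0.36×1 + 0.64×1) = 2
Organism 5: 1 + 2 = 3

3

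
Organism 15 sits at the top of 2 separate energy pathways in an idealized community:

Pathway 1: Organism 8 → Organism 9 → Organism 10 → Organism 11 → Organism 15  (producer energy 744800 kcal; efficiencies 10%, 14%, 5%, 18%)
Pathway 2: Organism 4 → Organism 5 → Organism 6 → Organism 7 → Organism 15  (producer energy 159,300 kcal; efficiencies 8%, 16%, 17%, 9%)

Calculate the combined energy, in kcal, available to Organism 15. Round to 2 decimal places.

125.04 kcal

Pathway 1: 744800 × 0.1 × 0.14 × 0.05 × 0.18 = 93.8448 kcal
Pathway 2: 159300 × 0.08 × 0.16 × 0.17 × 0.09 = 31.197312 kcal
Total at Organism 15: 93.8448 + 31.197312 = 125.042112 kcal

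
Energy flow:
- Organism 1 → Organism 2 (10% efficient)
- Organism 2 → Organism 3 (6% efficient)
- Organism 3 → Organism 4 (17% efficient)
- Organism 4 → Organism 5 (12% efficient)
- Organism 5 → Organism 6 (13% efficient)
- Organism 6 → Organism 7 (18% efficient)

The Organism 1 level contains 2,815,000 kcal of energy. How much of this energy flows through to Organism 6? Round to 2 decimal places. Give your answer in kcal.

44.79 kcal

Organism 2: 2815000 × 0.1 = 281500 kcal
Organism 3: 281500 × 0.06 = 16890 kcal
Organism 4: 16890 × 0.17 = 2871.3 kcal
Organism 5: 2871.3 × 0.12 = 344.556 kcal
Organism 6: 344.556 × 0.13 = 44.79228 kcal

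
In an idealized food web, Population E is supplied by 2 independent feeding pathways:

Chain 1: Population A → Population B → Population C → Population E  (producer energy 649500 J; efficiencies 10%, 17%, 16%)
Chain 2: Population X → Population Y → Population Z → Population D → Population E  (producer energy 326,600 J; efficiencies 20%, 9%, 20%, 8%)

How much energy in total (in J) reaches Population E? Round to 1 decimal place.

Chain 1: 649500 × 0.1 × 0.17 × 0.16 = 1766.64 J
Chain 2: 326600 × 0.2 × 0.09 × 0.2 × 0.08 = 94.0608 J
Total at Population E: 1766.64 + 94.0608 = 1860.7008 J

1860.7 J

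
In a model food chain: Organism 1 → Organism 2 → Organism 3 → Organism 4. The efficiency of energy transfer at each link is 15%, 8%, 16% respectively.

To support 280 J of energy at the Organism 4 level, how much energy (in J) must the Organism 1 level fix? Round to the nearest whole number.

145833 J

Cumulative transfer efficiency: 0.15 × 0.08 × 0.16 = 0.00192
Organism 1 energy = 280 / 0.00192 = 145833 J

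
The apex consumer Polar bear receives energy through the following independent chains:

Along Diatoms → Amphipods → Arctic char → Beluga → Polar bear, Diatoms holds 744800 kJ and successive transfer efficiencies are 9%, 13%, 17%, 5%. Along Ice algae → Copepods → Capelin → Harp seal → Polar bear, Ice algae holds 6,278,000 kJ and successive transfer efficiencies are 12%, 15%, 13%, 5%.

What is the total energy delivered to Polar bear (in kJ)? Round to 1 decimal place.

808.6 kJ

Via Diatoms: 744800 × 0.09 × 0.13 × 0.17 × 0.05 = 74.07036 kJ
Via Ice algae: 6278000 × 0.12 × 0.15 × 0.13 × 0.05 = 734.526 kJ
Total at Polar bear: 74.07036 + 734.526 = 808.59636 kJ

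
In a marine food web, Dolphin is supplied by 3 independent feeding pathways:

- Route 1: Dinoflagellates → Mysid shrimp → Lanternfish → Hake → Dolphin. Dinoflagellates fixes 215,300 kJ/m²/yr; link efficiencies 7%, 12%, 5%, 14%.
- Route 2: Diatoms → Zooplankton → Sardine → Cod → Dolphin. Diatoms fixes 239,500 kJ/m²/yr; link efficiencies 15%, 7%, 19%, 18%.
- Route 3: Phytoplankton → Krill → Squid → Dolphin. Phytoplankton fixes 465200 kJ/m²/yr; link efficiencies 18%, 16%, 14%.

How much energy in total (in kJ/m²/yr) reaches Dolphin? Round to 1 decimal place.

Route 1: 215300 × 0.07 × 0.12 × 0.05 × 0.14 = 12.65964 kJ/m²/yr
Route 2: 239500 × 0.15 × 0.07 × 0.19 × 0.18 = 86.00445 kJ/m²/yr
Route 3: 465200 × 0.18 × 0.16 × 0.14 = 1875.6864 kJ/m²/yr
Total at Dolphin: 12.65964 + 86.00445 + 1875.6864 = 1974.35049 kJ/m²/yr

1974.4 kJ/m²/yr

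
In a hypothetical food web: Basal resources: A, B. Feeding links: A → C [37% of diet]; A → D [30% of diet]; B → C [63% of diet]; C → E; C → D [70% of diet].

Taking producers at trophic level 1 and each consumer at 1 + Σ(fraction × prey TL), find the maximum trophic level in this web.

C: 1 + (0.63×1 + 0.37×1) = 2
D: 1 + (0.7×2 + 0.3×1) = 2.7
E: 1 + 2 = 3

3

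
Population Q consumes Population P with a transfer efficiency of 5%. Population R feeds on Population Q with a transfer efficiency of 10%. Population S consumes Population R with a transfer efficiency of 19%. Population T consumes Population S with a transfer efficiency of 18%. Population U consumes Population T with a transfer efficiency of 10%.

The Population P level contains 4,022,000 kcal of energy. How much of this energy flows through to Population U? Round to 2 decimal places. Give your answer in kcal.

Population Q: 4022000 × 0.05 = 201100 kcal
Population R: 201100 × 0.1 = 20110 kcal
Population S: 20110 × 0.19 = 3820.9 kcal
Population T: 3820.9 × 0.18 = 687.762 kcal
Population U: 687.762 × 0.1 = 68.7762 kcal

68.78 kcal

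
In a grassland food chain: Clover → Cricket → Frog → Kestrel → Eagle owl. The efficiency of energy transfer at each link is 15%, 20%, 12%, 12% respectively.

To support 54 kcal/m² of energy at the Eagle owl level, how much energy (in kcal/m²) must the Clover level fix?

125000 kcal/m²

Cumulative transfer efficiency: 0.15 × 0.2 × 0.12 × 0.12 = 0.000432
Clover energy = 54 / 0.000432 = 125000 kcal/m²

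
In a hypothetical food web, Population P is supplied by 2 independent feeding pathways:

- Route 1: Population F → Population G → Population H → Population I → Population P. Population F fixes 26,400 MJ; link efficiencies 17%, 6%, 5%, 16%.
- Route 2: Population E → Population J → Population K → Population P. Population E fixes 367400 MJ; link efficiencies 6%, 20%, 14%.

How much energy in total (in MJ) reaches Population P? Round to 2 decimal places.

619.39 MJ

Route 1: 26400 × 0.17 × 0.06 × 0.05 × 0.16 = 2.15424 MJ
Route 2: 367400 × 0.06 × 0.2 × 0.14 = 617.232 MJ
Total at Population P: 2.15424 + 617.232 = 619.38624 MJ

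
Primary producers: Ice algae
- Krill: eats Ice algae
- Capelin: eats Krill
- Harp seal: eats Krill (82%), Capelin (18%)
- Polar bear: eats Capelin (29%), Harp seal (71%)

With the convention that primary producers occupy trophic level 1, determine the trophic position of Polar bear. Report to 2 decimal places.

4.13

Krill: 1 + 1 = 2
Capelin: 1 + 2 = 3
Harp seal: 1 + (0.82×2 + 0.18×3) = 3.18
Polar bear: 1 + (0.29×3 + 0.71×3.18) = 4.1278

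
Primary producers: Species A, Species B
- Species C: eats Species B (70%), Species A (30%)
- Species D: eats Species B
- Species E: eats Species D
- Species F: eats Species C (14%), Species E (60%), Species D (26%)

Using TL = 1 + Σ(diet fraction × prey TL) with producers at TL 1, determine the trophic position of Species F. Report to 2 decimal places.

Species C: 1 + (0.7×1 + 0.3×1) = 2
Species D: 1 + 1 = 2
Species E: 1 + 2 = 3
Species F: 1 + (0.14×2 + 0.6×3 + 0.26×2) = 3.6

3.60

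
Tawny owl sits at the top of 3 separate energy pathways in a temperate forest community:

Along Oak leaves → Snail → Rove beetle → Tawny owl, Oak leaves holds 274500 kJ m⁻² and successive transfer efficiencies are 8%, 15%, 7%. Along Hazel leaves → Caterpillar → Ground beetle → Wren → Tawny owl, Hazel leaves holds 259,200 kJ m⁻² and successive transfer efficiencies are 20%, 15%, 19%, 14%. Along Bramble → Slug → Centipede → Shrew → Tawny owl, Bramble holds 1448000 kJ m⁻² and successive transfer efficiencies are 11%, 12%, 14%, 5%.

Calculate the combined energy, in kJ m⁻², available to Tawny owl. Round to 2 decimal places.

Via Oak leaves: 274500 × 0.08 × 0.15 × 0.07 = 230.58 kJ m⁻²
Via Hazel leaves: 259200 × 0.2 × 0.15 × 0.19 × 0.14 = 206.8416 kJ m⁻²
Via Bramble: 1448000 × 0.11 × 0.12 × 0.14 × 0.05 = 133.7952 kJ m⁻²
Total at Tawny owl: 230.58 + 206.8416 + 133.7952 = 571.2168 kJ m⁻²

571.22 kJ m⁻²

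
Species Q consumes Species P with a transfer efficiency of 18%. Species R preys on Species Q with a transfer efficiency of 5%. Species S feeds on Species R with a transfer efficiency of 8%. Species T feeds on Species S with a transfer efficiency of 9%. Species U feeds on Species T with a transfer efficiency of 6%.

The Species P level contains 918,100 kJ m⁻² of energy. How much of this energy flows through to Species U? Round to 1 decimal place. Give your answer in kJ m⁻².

3.6 kJ m⁻²

Species Q: 918100 × 0.18 = 165258 kJ m⁻²
Species R: 165258 × 0.05 = 8262.9 kJ m⁻²
Species S: 8262.9 × 0.08 = 661.032 kJ m⁻²
Species T: 661.032 × 0.09 = 59.49288 kJ m⁻²
Species U: 59.49288 × 0.06 = 3.5695728 kJ m⁻²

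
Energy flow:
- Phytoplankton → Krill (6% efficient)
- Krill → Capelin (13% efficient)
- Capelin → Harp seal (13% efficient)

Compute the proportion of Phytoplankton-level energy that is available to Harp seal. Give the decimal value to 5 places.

Product of link efficiencies: 0.06 × 0.13 × 0.13 = 0.001014

0.00101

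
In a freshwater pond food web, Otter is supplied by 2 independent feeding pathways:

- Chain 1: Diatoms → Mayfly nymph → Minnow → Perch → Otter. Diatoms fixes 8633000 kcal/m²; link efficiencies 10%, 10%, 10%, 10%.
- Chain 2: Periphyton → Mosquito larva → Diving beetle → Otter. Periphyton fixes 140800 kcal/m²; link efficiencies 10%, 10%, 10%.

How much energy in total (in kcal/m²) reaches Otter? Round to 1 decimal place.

1004.1 kcal/m²

Chain 1: 8633000 × 0.1 × 0.1 × 0.1 × 0.1 = 863.3 kcal/m²
Chain 2: 140800 × 0.1 × 0.1 × 0.1 = 140.8 kcal/m²
Total at Otter: 863.3 + 140.8 = 1004.1 kcal/m²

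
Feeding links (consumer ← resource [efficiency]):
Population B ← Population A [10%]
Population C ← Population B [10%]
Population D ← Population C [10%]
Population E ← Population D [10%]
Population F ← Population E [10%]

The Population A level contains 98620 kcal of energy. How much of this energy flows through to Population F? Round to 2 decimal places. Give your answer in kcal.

0.99 kcal

Population B: 98620 × 0.1 = 9862 kcal
Population C: 9862 × 0.1 = 986.2 kcal
Population D: 986.2 × 0.1 = 98.62 kcal
Population E: 98.62 × 0.1 = 9.862 kcal
Population F: 9.862 × 0.1 = 0.9862 kcal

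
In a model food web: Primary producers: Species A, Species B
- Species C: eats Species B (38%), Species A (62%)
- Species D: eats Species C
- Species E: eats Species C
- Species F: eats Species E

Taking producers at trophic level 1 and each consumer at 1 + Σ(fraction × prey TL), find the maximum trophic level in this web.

Species C: 1 + (0.38×1 + 0.62×1) = 2
Species D: 1 + 2 = 3
Species E: 1 + 2 = 3
Species F: 1 + 3 = 4

4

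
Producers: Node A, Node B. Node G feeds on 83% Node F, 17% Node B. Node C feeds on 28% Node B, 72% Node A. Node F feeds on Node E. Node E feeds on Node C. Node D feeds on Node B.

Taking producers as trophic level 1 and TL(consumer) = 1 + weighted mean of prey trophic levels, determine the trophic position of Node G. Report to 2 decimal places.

Node C: 1 + (0.28×1 + 0.72×1) = 2
Node D: 1 + 1 = 2
Node E: 1 + 2 = 3
Node F: 1 + 3 = 4
Node G: 1 + (0.83×4 + 0.17×1) = 4.49

4.49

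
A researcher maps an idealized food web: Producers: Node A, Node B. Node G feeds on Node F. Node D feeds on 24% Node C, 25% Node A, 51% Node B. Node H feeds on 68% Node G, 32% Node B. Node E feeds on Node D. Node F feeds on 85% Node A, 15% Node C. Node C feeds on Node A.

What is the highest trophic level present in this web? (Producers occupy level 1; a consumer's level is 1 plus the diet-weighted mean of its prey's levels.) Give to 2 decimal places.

Node C: 1 + 1 = 2
Node D: 1 + (0.24×2 + 0.25×1 + 0.51×1) = 2.24
Node E: 1 + 2.24 = 3.24
Node F: 1 + (0.85×1 + 0.15×2) = 2.15
Node G: 1 + 2.15 = 3.15
Node H: 1 + (0.68×3.15 + 0.32×1) = 3.462

3.46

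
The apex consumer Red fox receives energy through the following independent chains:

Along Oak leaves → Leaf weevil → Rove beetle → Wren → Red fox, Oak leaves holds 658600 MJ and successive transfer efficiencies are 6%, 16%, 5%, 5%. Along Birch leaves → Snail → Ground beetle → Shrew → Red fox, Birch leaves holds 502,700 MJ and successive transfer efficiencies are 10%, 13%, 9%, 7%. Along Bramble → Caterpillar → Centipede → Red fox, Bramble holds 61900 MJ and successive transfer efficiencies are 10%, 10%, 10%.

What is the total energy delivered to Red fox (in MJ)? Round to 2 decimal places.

Via Oak leaves: 658600 × 0.06 × 0.16 × 0.05 × 0.05 = 15.8064 MJ
Via Birch leaves: 502700 × 0.1 × 0.13 × 0.09 × 0.07 = 41.17113 MJ
Via Bramble: 61900 × 0.1 × 0.1 × 0.1 = 61.9 MJ
Total at Red fox: 15.8064 + 41.17113 + 61.9 = 118.87753 MJ

118.88 MJ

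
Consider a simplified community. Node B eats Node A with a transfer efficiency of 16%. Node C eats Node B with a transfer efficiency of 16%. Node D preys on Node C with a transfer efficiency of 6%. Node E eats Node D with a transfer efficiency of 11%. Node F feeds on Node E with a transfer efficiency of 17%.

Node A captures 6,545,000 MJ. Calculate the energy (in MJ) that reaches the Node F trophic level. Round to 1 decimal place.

188.0 MJ

Node B: 6545000 × 0.16 = 1047200 MJ
Node C: 1047200 × 0.16 = 167552 MJ
Node D: 167552 × 0.06 = 10053.12 MJ
Node E: 10053.12 × 0.11 = 1105.8432 MJ
Node F: 1105.8432 × 0.17 = 187.993344 MJ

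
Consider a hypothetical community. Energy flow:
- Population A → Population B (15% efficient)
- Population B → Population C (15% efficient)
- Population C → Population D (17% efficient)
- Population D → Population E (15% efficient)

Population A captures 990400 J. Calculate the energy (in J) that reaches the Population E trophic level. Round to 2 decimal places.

568.24 J

Population B: 990400 × 0.15 = 148560 J
Population C: 148560 × 0.15 = 22284 J
Population D: 22284 × 0.17 = 3788.28 J
Population E: 3788.28 × 0.15 = 568.242 J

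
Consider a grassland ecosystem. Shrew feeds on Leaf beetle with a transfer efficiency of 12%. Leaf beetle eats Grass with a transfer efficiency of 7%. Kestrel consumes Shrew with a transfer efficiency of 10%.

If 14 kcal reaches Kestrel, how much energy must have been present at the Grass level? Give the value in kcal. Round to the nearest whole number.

Cumulative transfer efficiency: 0.07 × 0.12 × 0.1 = 0.00084
Grass energy = 14 / 0.00084 = 16667 kcal

16667 kcal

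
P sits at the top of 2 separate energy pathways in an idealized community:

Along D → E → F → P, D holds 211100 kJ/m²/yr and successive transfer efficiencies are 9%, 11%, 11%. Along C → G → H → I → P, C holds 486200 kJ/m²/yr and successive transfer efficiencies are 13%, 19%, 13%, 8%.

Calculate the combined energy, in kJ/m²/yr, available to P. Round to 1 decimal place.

354.8 kJ/m²/yr

Via D: 211100 × 0.09 × 0.11 × 0.11 = 229.8879 kJ/m²/yr
Via C: 486200 × 0.13 × 0.19 × 0.13 × 0.08 = 124.895056 kJ/m²/yr
Total at P: 229.8879 + 124.895056 = 354.782956 kJ/m²/yr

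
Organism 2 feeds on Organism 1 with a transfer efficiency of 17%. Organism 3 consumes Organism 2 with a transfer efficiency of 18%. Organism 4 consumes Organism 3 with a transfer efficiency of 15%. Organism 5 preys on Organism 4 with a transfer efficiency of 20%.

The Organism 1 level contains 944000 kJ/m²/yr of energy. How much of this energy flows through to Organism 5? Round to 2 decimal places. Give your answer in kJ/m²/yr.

866.59 kJ/m²/yr

Organism 2: 944000 × 0.17 = 160480 kJ/m²/yr
Organism 3: 160480 × 0.18 = 28886.4 kJ/m²/yr
Organism 4: 28886.4 × 0.15 = 4332.96 kJ/m²/yr
Organism 5: 4332.96 × 0.2 = 866.592 kJ/m²/yr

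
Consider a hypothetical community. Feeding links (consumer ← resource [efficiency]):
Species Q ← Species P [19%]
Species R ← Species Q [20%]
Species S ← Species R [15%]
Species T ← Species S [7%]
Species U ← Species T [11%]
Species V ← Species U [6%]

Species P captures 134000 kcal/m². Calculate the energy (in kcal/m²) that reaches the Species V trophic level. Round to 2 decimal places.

Species Q: 134000 × 0.19 = 25460 kcal/m²
Species R: 25460 × 0.2 = 5092 kcal/m²
Species S: 5092 × 0.15 = 763.8 kcal/m²
Species T: 763.8 × 0.07 = 53.466 kcal/m²
Species U: 53.466 × 0.11 = 5.88126 kcal/m²
Species V: 5.88126 × 0.06 = 0.3528756 kcal/m²

0.35 kcal/m²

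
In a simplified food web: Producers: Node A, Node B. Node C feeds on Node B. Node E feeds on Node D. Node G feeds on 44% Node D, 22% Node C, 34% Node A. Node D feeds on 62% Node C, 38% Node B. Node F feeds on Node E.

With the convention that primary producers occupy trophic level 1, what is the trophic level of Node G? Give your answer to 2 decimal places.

Node C: 1 + 1 = 2
Node D: 1 + (0.62×2 + 0.38×1) = 2.62
Node E: 1 + 2.62 = 3.62
Node F: 1 + 3.62 = 4.62
Node G: 1 + (0.44×2.62 + 0.22×2 + 0.34×1) = 2.9328

2.93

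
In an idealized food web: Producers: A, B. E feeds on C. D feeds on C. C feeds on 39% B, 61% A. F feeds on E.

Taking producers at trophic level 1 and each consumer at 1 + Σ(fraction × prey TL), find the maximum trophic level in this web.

4

C: 1 + (0.39×1 + 0.61×1) = 2
D: 1 + 2 = 3
E: 1 + 2 = 3
F: 1 + 3 = 4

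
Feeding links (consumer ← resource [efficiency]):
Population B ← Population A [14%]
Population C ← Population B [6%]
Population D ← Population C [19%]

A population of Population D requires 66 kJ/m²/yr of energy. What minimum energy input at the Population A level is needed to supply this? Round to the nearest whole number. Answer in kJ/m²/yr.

Cumulative transfer efficiency: 0.14 × 0.06 × 0.19 = 0.001596
Population A energy = 66 / 0.001596 = 41353 kJ/m²/yr

41353 kJ/m²/yr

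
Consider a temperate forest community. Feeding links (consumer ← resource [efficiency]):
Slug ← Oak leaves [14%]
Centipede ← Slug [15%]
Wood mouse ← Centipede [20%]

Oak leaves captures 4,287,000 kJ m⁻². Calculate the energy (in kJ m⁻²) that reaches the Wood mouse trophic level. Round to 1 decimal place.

18005.4 kJ m⁻²

Slug: 4287000 × 0.14 = 600180 kJ m⁻²
Centipede: 600180 × 0.15 = 90027 kJ m⁻²
Wood mouse: 90027 × 0.2 = 18005.4 kJ m⁻²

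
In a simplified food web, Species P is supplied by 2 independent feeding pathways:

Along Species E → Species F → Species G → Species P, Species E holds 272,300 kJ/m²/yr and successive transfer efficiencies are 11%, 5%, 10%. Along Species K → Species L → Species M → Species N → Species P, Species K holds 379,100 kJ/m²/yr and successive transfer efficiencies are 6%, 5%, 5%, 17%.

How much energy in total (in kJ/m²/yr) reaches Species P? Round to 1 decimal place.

159.4 kJ/m²/yr

Via Species E: 272300 × 0.11 × 0.05 × 0.1 = 149.765 kJ/m²/yr
Via Species K: 379100 × 0.06 × 0.05 × 0.05 × 0.17 = 9.66705 kJ/m²/yr
Total at Species P: 149.765 + 9.66705 = 159.43205 kJ/m²/yr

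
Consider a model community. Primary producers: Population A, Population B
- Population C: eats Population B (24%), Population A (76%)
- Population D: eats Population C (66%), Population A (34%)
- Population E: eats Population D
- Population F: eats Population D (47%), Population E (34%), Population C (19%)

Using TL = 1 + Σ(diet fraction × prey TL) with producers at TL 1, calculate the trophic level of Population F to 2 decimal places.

3.87

Population C: 1 + (0.24×1 + 0.76×1) = 2
Population D: 1 + (0.66×2 + 0.34×1) = 2.66
Population E: 1 + 2.66 = 3.66
Population F: 1 + (0.47×2.66 + 0.34×3.66 + 0.19×2) = 3.8746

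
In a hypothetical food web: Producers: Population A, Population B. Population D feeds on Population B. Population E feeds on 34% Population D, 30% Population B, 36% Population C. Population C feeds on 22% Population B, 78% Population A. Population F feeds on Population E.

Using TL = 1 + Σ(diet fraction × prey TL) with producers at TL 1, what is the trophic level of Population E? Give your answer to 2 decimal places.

2.70

Population C: 1 + (0.22×1 + 0.78×1) = 2
Population D: 1 + 1 = 2
Population E: 1 + (0.34×2 + 0.3×1 + 0.36×2) = 2.7
Population F: 1 + 2.7 = 3.7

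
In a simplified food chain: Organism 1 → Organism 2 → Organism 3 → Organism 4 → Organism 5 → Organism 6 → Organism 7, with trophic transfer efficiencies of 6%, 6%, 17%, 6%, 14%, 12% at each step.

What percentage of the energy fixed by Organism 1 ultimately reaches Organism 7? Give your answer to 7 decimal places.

Product of link efficiencies: 0.06 × 0.06 × 0.17 × 0.06 × 0.14 × 0.12 = 0.000000616896
As a percentage: 0.000000616896 × 100 = 0.0000617%

0.0000617%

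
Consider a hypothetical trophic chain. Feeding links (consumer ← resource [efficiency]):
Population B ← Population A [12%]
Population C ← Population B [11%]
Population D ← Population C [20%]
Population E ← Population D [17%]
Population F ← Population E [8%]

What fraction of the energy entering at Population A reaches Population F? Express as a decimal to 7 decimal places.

Product of link efficiencies: 0.12 × 0.11 × 0.2 × 0.17 × 0.08 = 0.000035904

0.0000359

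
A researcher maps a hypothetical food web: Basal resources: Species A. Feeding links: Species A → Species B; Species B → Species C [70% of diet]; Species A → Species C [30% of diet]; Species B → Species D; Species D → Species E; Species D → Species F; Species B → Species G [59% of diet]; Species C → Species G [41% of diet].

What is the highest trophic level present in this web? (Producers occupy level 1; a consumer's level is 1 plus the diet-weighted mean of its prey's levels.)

Species B: 1 + 1 = 2
Species C: 1 + (0.7×2 + 0.3×1) = 2.7
Species D: 1 + 2 = 3
Species E: 1 + 3 = 4
Species F: 1 + 3 = 4
Species G: 1 + (0.59×2 + 0.41×2.7) = 3.287

4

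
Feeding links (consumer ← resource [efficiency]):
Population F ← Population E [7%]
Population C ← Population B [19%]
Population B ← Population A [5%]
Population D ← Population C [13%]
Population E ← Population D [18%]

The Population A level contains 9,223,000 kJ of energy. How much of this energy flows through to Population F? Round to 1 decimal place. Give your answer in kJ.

143.5 kJ

Population B: 9223000 × 0.05 = 461150 kJ
Population C: 461150 × 0.19 = 87618.5 kJ
Population D: 87618.5 × 0.13 = 11390.405 kJ
Population E: 11390.405 × 0.18 = 2050.2729 kJ
Population F: 2050.2729 × 0.07 = 143.519103 kJ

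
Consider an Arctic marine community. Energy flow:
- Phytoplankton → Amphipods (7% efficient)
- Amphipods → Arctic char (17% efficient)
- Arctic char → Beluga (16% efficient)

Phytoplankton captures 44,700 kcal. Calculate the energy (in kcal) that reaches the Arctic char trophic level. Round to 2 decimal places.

531.93 kcal

Amphipods: 44700 × 0.07 = 3129 kcal
Arctic char: 3129 × 0.17 = 531.93 kcal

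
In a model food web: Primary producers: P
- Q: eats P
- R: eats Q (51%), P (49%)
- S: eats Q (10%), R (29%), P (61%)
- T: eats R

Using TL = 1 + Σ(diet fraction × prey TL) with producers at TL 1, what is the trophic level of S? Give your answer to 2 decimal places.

2.54

Q: 1 + 1 = 2
R: 1 + (0.51×2 + 0.49×1) = 2.51
S: 1 + (0.1×2 + 0.29×2.51 + 0.61×1) = 2.5379
T: 1 + 2.51 = 3.51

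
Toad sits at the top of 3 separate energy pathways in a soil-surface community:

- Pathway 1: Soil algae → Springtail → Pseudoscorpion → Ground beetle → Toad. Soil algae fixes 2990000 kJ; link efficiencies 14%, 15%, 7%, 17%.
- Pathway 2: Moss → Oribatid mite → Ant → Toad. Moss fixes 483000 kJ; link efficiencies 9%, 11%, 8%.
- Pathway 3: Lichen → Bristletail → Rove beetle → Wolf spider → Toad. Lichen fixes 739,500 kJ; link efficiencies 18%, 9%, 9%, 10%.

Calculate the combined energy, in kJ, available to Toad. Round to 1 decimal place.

Pathway 1: 2990000 × 0.14 × 0.15 × 0.07 × 0.17 = 747.201 kJ
Pathway 2: 483000 × 0.09 × 0.11 × 0.08 = 382.536 kJ
Pathway 3: 739500 × 0.18 × 0.09 × 0.09 × 0.1 = 107.8191 kJ
Total at Toad: 747.201 + 382.536 + 107.8191 = 1237.5561 kJ

1237.6 kJ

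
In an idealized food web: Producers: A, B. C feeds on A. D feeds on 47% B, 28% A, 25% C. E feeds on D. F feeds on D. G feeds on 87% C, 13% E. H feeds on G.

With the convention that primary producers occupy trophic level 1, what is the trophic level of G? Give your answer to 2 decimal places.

C: 1 + 1 = 2
D: 1 + (0.47×1 + 0.28×1 + 0.25×2) = 2.25
E: 1 + 2.25 = 3.25
F: 1 + 2.25 = 3.25
G: 1 + (0.87×2 + 0.13×3.25) = 3.1625
H: 1 + 3.1625 = 4.1625

3.16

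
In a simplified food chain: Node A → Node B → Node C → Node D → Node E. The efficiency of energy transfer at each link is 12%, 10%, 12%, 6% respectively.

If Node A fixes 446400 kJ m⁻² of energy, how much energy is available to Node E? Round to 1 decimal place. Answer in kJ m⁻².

Node B: 446400 × 0.12 = 53568 kJ m⁻²
Node C: 53568 × 0.1 = 5356.8 kJ m⁻²
Node D: 5356.8 × 0.12 = 642.816 kJ m⁻²
Node E: 642.816 × 0.06 = 38.56896 kJ m⁻²

38.6 kJ m⁻²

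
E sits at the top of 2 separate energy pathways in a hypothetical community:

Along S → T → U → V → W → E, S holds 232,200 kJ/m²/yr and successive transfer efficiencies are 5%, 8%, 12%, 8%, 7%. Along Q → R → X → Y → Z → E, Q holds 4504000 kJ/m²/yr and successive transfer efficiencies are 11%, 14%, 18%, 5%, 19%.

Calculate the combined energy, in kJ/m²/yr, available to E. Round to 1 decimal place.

Via S: 232200 × 0.05 × 0.08 × 0.12 × 0.08 × 0.07 = 0.6241536 kJ/m²/yr
Via Q: 4504000 × 0.11 × 0.14 × 0.18 × 0.05 × 0.19 = 118.608336 kJ/m²/yr
Total at E: 0.6241536 + 118.608336 = 119.2324896 kJ/m²/yr

119.2 kJ/m²/yr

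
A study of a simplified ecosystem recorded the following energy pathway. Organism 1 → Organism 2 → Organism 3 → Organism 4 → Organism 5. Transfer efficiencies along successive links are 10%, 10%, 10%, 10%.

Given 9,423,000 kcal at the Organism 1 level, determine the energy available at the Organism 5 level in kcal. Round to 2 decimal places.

Organism 2: 9423000 × 0.1 = 942300 kcal
Organism 3: 942300 × 0.1 = 94230 kcal
Organism 4: 94230 × 0.1 = 9423 kcal
Organism 5: 9423 × 0.1 = 942.3 kcal

942.30 kcal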